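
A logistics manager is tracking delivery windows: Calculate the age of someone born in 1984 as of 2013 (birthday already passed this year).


Birth year: 1984
Current year: 2013
Age = current year - birth year
Age = 2013 - 1984 = 29

29


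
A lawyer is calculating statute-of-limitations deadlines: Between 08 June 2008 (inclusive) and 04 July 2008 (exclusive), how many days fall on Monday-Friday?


Start: 2008-06-08 (Sunday)
End (exclusive): 2008-07-04 (Friday)
Total calendar days: 26
Full weeks: 26 // 7 = 3 -> 15 weekdays
Remaining 5 days starting on Sunday:
  Sun(-), Mon(w), Tue(w), Wed(w), Thu(w) -> 4 weekdays
Total business days: 15 + 4 = 19

19


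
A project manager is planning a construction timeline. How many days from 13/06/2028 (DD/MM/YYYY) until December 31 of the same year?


Start: June 13, 2028
End: December 31, 2028
Days left in June: 17
July: 31
August: 31
September: 30
October: 31
... plus remaining months
Sum of remaining months: 184
Total: 17 + 184 = 201

201


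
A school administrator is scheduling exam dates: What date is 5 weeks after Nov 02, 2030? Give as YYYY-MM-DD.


Start: 2030-11-02
Weeks to add: 5
Convert to days: 5 x 7 = 35 days
Add 35 days to 2030-11-02
Result: 2030-12-07

2030-12-07


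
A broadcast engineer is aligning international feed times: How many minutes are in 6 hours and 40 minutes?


Hours: 6
Extra minutes: 40
Minutes per hour: 60
Hours to minutes: 6 x 60 = 360
Total: 360 + 40 = 400

400


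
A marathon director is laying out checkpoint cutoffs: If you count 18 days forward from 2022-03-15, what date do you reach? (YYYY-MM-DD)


Start: 2022-03-15
Adding 18 days
Days remaining in March: 16
After March: 2 days still to add
April 2022 has 30 days, need 2
Result: 2022-04-02

2022-04-02


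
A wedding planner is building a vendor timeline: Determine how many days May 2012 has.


Month: May
Year: 2012
May is a 31-day month
Total: 31 days

31


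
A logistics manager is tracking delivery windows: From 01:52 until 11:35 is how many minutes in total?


Start time: 01:52 = 112 minutes from midnight
End time: 11:35 = 695 minutes from midnight
Difference: 695 - 112 = 583 minutes
That is 9 hours and 43 minutes

583


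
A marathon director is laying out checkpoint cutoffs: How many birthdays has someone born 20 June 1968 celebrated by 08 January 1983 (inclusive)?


Birth: 1968-06-20
Reference: 1983-01-08
Year difference: 1983 - 1968 = 15
Has birthday (06-20) occurred by 01-08? No
Birthday not yet reached this year -> subtract 1
Age in full years: 14

14


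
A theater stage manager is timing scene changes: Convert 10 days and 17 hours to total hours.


Days: 10
Extra hours: 17
Hours per day: 24
Days to hours: 10 x 24 = 240
Total: 240 + 17 = 257

257


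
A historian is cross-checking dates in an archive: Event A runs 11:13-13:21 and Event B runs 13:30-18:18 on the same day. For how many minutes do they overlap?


Interval A: [673, 801] minutes from midnight
Interval B: [810, 1098] minutes from midnight
Overlap start = max(673, 810) = 810
Overlap end = min(801, 1098) = 801
End <= start, so the intervals do not overlap: 0 minutes

0


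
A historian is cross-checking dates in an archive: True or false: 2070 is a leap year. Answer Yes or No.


Year: 2070
Divisible by 4? 2070 / 4 = 517.5 -> No
Not divisible by 4, so NOT a leap year

No


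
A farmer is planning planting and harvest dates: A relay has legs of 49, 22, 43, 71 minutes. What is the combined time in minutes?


Durations: 49, 22, 43, 71
Running sum: 49
+ 22 = 71
+ 43 = 114
+ 71 = 185
Total duration: 185 minutes
That is 3 hours and 5 minutes

185


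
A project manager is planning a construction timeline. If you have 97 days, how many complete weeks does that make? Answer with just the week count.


Total days: 97
Days per week: 7
Division: 97 / 7 = 13 remainder 6
Complete weeks: 13
Remaining days: 6

13


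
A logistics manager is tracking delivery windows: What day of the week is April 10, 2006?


Date: 2006-04-10
January 1, 2006 is a Sunday
Day of year: 100
Offset from Jan 1: 99 days
99 mod 7 = 1
Result: Monday

Monday


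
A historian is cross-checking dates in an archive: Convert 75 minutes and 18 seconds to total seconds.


Minutes: 75
Extra seconds: 18
Seconds per minute: 60
Minutes to seconds: 75 x 60 = 4500
Total: 4500 + 18 = 4518

4518


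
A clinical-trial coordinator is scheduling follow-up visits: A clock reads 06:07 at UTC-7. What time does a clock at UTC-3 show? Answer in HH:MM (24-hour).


Local time: 06:07 at UTC-7 (offset -7h)
Target zone: UTC-3 (offset -3h)
Difference: -3 - (-7) = 4 hours
Calculation: 6 + (4) = 10
Result: 10:07

10:07


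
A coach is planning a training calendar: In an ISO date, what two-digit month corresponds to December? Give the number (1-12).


Calendar month order:
11. November
12. December <--
December is month number 12

12


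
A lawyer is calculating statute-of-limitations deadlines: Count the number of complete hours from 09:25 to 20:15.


Start: 09:25
End: 20:15
Hour difference: 20 - 9 = 11 hours
Minute difference: 15 - 25 = -10 minutes
Total minutes: 650
Complete hours: 650 / 60 = 10 (remainder 50)

10


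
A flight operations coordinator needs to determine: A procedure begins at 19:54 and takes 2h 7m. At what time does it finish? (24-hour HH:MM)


Start time: 19:54
Adding: 2 hours 7 minutes
Minutes: 54 + 7 = 61
Minute overflow: 61 >= 60, so carry 1 hour, minutes = 1
Hours: 19 + 2 + 1 = 22
Result: 22:01

22:01


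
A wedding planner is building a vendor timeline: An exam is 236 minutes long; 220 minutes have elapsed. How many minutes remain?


Total budget: 236 minutes
Time used: 220 minutes
Remaining: 236 - 220 = 16 minutes
Percent used: 93.2%
Percent remaining: 6.8%

16


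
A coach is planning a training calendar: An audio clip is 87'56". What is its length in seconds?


Minutes: 87
Seconds: 56
Convert minutes to seconds: 87 x 60 = 5220
Add remaining seconds: 5220 + 56 = 5276

5276


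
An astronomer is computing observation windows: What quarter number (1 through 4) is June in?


Month: June (month 6)
Q1: January-March (months 1-3)
Q2: April-June (months 4-6)
Q3: July-September (months 7-9)
Q4: October-December (months 10-12)
Month 6 falls in Q2

2


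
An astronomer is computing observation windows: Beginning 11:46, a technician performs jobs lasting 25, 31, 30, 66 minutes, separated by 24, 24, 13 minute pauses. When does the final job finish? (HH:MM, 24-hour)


Start: 11:46 = 706 min from midnight
  after task 1 (25 min): 12:11
  after break (24 min): 12:35
  after task 2 (31 min): 13:06
  after break (24 min): 13:30
  after task 3 (30 min): 14:00
  after break (13 min): 14:13
  after task 4 (66 min): 15:19
Total elapsed: 213 minutes
End time: 15:19

15:19


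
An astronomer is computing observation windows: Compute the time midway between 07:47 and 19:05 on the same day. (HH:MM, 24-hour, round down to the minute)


Start time: 07:47 = 467 minutes from midnight
End time: 19:05 = 1145 minutes from midnight
Sum: 467 + 1145 = 1612
Midpoint: 1612 / 2 = 806 minutes
Convert: 806 / 60 = 13 hours, 26 minutes
Result: 13:26

13:26


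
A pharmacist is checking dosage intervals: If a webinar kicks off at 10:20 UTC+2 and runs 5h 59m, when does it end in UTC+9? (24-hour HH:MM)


Start: 10:20 in UTC+2
Step 1 - add duration:
  minutes: 20 + 59 = 79 (carry 1h)
  hours: 10 + 5 + 1 = 16
  end in UTC+2: 16:19
Step 2 - convert UTC+2 -> UTC+9:
  offset difference: 9 - (2) = 7 hours
  16 + (7) = 23 -> mod 24 = 23
Result: 23:19 in UTC+9

23:19


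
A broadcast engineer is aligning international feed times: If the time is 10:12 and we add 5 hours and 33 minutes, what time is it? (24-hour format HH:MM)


Start time: 10:12
Adding: 5 hours 33 minutes
Minutes: 12 + 33 = 45
Hours: 10 + 5 + 0 = 15
Result: 15:45

15:45


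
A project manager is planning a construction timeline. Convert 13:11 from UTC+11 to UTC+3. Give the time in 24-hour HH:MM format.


Local time: 13:11 at UTC+11 (offset 11h)
Target zone: UTC+3 (offset 3h)
Difference: 3 - (11) = -8 hours
Calculation: 13 + (-8) = 5
Result: 05:11

05:11


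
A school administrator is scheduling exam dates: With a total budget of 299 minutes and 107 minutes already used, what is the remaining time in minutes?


Total budget: 299 minutes
Time used: 107 minutes
Remaining: 299 - 107 = 192 minutes
Percent used: 35.8%
Percent remaining: 64.2%

192


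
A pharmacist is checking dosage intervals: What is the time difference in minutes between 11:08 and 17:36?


Start time: 11:08 = 668 minutes from midnight
End time: 17:36 = 1056 minutes from midnight
Difference: 1056 - 668 = 388 minutes
That is 6 hours and 28 minutes

388


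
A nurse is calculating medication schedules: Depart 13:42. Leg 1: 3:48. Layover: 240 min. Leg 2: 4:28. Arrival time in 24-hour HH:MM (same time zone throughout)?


Depart: 13:42
Leg 1: +228 min -> 17:30
Layover: +240 min -> 21:30
Leg 2: +268 min -> 01:58
Total travel: 736 minutes = 12h 16m
Arrival: 01:58

01:58


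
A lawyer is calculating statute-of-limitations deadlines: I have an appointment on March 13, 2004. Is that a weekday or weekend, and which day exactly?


Date: 2004-03-13
January 1, 2004 is a Thursday
Day of year: 73
Offset from Jan 1: 72 days
72 mod 7 = 2
Result: Saturday

Saturday


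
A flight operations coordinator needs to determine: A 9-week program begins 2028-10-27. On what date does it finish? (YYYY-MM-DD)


Start: 2028-10-27
Weeks to add: 9
Convert to days: 9 x 7 = 63 days
Add 63 days to 2028-10-27
Result: 2028-12-29

2028-12-29


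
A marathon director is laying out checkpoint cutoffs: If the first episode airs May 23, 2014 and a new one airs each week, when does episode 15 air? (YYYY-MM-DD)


First occurrence: 2014-05-23 (occurrence 1)
Each occurrence is 7 days after the previous.
Occurrence 15 is 14 weeks after the first.
14 weeks = 98 days
2014-05-23 + 98 days = 2014-08-29

2014-08-29


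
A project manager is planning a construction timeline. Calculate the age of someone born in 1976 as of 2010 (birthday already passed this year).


Birth year: 1976
Current year: 2010
Age = current year - birth year
Age = 2010 - 1976 = 34

34


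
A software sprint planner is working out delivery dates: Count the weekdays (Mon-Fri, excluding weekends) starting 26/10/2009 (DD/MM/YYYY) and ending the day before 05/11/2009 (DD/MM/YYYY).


Start: 2009-10-26 (Monday)
End (exclusive): 2009-11-05 (Thursday)
Total calendar days: 10
Full weeks: 10 // 7 = 1 -> 5 weekdays
Remaining 3 days starting on Monday:
  Mon(w), Tue(w), Wed(w) -> 3 weekdays
Total business days: 5 + 3 = 8

8


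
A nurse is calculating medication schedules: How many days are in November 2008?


Month: November
Year: 2008
November is a 30-day month
Total: 30 days

30


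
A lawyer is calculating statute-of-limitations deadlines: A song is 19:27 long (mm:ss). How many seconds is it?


Minutes: 19
Extra seconds: 27
Seconds per minute: 60
Minutes to seconds: 19 x 60 = 1140
Total: 1140 + 27 = 1167

1167


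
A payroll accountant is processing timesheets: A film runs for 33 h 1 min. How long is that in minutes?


Hours: 33
Minutes: 1
Convert hours to minutes: 33 x 60 = 1980
Add remaining minutes: 1980 + 1 = 1981

1981


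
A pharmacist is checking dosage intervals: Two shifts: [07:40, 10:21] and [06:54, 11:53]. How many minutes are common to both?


Interval A: [460, 621] minutes from midnight
Interval B: [414, 713] minutes from midnight
Overlap start = max(460, 414) = 460
Overlap end = min(621, 713) = 621
Overlap = 621 - 460 = 161 minutes

161


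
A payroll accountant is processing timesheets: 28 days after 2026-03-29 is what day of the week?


Start: 2026-03-29 (Sunday)
Step 1 - find target date: add 28 days
  2026-03-29 + 28 days = 2026-04-26
Step 2 - day of week:
  28 mod 7 = 0
  Sunday + 0 days -> Sunday
Result: Sunday (2026-04-26)

Sunday


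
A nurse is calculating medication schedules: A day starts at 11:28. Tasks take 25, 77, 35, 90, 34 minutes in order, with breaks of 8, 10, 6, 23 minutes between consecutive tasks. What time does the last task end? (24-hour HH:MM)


Start: 11:28 = 688 min from midnight
  after task 1 (25 min): 11:53
  after break (8 min): 12:01
  after task 2 (77 min): 13:18
  after break (10 min): 13:28
  after task 3 (35 min): 14:03
  after break (6 min): 14:09
  after task 4 (90 min): 15:39
  after break (23 min): 16:02
  after task 5 (34 min): 16:36
Total elapsed: 308 minutes
End time: 16:36

16:36


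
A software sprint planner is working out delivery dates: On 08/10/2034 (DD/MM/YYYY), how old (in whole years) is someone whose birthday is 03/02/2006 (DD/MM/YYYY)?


Birth: 2006-02-03
Reference: 2034-10-08
Year difference: 2034 - 2006 = 28
Has birthday (02-03) occurred by 10-08? Yes
Age in full years: 28

28


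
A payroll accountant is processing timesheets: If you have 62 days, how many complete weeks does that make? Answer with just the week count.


Total days: 62
Days per week: 7
Division: 62 / 7 = 8 remainder 6
Complete weeks: 8
Remaining days: 6

8


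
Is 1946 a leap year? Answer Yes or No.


Year: 1946
Divisible by 4? 1946 / 4 = 486.5 -> No
Not divisible by 4, so NOT a leap year

No


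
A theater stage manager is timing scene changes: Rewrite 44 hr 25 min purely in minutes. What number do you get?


Hours: 44
Extra minutes: 25
Minutes per hour: 60
Hours to minutes: 44 x 60 = 2640
Total: 2640 + 25 = 2665

2665


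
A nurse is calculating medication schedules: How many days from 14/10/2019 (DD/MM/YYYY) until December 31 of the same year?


Start: October 14, 2019
End: December 31, 2019
Days left in October: 17
November: 30
December: 31
Sum of remaining months: 61
Total: 17 + 61 = 78

78


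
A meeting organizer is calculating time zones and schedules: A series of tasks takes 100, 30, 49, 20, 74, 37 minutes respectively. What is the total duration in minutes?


Durations: 100, 30, 49, 20, 74, 37
Running sum: 100
+ 30 = 130
+ 49 = 179
+ 20 = 199
+ 74 = 273
+ 37 = 310
Total duration: 310 minutes
That is 5 hours and 10 minutes

310


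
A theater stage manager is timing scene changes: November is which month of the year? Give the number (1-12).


Calendar month order:
10. October
11. November <--
12. December
November is month number 11

11


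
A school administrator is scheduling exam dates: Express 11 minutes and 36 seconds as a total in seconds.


Minutes: 11
Seconds: 36
Convert minutes to seconds: 11 x 60 = 660
Add remaining seconds: 660 + 36 = 696

696


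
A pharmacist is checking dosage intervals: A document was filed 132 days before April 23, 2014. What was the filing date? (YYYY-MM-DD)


Start: 2014-04-23
Subtracting 132 days
Days already passed in April: 23
After going back through April: 109 more days to subtract
March 2014: 31 days, 78 remaining
February 2014: 28 days, 50 remaining
January 2014: 31 days, 19 remaining
December 2013 has 31 days, need 19
Result: 2013-12-12

2013-12-12


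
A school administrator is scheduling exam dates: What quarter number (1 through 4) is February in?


Month: February (month 2)
Q1: January-March (months 1-3)
Q2: April-June (months 4-6)
Q3: July-September (months 7-9)
Q4: October-December (months 10-12)
Month 2 falls in Q1

1


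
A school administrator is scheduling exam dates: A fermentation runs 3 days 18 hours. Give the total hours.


Days: 3
Extra hours: 18
Hours per day: 24
Days to hours: 3 x 24 = 72
Total: 72 + 18 = 90

90


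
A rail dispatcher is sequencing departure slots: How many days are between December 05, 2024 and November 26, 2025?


Start date: 2024-12-05
End date: 2025-11-26
Dec 2024: +27 days
Jan 2025: +31 days
Feb 2025: +28 days
... (9 more months)
Total: 356 days

356


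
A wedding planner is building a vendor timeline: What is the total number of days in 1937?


Year: 1937
Check leap year rules:
Divisible by 4? No
1937 is not a leap year
Days: 365

365


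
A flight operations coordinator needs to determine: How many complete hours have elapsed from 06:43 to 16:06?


Start: 06:43
End: 16:06
Hour difference: 16 - 6 = 10 hours
Minute difference: 6 - 43 = -37 minutes
Total minutes: 563
Complete hours: 563 / 60 = 9 (remainder 23)

9


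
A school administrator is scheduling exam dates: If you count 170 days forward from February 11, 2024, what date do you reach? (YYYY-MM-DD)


Start: 2024-02-11
Adding 170 days
Days remaining in February: 18
After February: 152 days still to add
March 2024: 31 days, 121 remaining
April 2024: 30 days, 91 remaining
May 2024: 31 days, 60 remaining
June 2024: 30 days, 30 remaining
Result: 2024-07-30

2024-07-30


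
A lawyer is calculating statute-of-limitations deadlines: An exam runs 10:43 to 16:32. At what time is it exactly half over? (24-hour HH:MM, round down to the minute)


Start time: 10:43 = 643 minutes from midnight
End time: 16:32 = 992 minutes from midnight
Sum: 643 + 992 = 1635
Midpoint: 1635 / 2 = 817 minutes
Convert: 817 / 60 = 13 hours, 37 minutes
Result: 13:37

13:37


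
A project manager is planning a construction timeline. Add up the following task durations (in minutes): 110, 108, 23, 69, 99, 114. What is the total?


Durations: 110, 108, 23, 69, 99, 114
Running sum: 110
+ 108 = 218
+ 23 = 241
+ 69 = 310
+ 99 = 409
+ 114 = 523
Total duration: 523 minutes
That is 8 hours and 43 minutes

523


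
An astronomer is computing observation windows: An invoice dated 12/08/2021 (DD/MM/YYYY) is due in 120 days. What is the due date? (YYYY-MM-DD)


Start: 2021-08-12
Adding 120 days
Days remaining in August: 19
After August: 101 days still to add
September 2021: 30 days, 71 remaining
October 2021: 31 days, 40 remaining
November 2021: 30 days, 10 remaining
December 2021 has 31 days, need 10
Result: 2021-12-10

2021-12-10


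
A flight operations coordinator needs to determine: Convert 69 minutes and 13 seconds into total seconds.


Minutes: 69
Seconds: 13
Convert minutes to seconds: 69 x 60 = 4140
Add remaining seconds: 4140 + 13 = 4153

4153


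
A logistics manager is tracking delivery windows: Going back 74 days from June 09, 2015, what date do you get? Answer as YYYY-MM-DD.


Start: 2015-06-09
Subtracting 74 days
Days already passed in June: 9
After going back through June: 65 more days to subtract
May 2015: 31 days, 34 remaining
April 2015: 30 days, 4 remaining
March 2015 has 31 days, need 4
Result: 2015-03-27

2015-03-27


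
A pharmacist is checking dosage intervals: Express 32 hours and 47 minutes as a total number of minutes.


Hours: 32
Extra minutes: 47
Minutes per hour: 60
Hours to minutes: 32 x 60 = 1920
Total: 1920 + 47 = 1967

1967


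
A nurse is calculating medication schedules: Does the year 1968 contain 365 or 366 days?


Year: 1968
Check leap year rules:
Divisible by 4? Yes
Divisible by 100? No
1968 is a leap year
Days: 366

366


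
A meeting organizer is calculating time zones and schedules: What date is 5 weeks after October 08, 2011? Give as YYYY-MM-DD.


Start: 2011-10-08
Weeks to add: 5
Convert to days: 5 x 7 = 35 days
Add 35 days to 2011-10-08
Result: 2011-11-12

2011-11-12


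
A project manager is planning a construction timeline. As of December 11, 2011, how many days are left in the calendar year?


Start: December 11, 2011
End: December 31, 2011
Days left in December: 20
Total: 20 days

20


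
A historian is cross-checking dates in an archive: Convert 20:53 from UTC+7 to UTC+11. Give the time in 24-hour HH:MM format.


Local time: 20:53 at UTC+7 (offset 7h)
Target zone: UTC+11 (offset 11h)
Difference: 11 - (7) = 4 hours
Calculation: 20 + (4) = 24
Wraparound: (24) mod 24 = 0
Result: 00:53

00:53


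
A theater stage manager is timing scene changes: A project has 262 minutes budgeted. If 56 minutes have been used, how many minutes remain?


Total budget: 262 minutes
Time used: 56 minutes
Remaining: 262 - 56 = 206 minutes
Percent used: 21.4%
Percent remaining: 78.6%

206


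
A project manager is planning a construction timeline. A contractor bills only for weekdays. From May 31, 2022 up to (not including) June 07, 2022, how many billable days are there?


Start: 2022-05-31 (Tuesday)
End (exclusive): 2022-06-07 (Tuesday)
Total calendar days: 7
Full weeks: 7 // 7 = 1 -> 5 weekdays
Remaining 0 days starting on Tuesday:
Total business days: 5 + 0 = 5

5


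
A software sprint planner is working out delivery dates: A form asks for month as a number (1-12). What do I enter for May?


Calendar month order:
4. April
5. May <--
6. June
May is month number 5

5


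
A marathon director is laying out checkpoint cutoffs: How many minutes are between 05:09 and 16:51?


Start time: 05:09 = 309 minutes from midnight
End time: 16:51 = 1011 minutes from midnight
Difference: 1011 - 309 = 702 minutes
That is 11 hours and 42 minutes

702


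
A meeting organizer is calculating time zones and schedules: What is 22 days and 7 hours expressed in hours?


Days: 22
Extra hours: 7
Hours per day: 24
Days to hours: 22 x 24 = 528
Total: 528 + 7 = 535

535


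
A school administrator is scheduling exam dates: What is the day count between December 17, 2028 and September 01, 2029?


Start date: 2028-12-17
End date: 2029-09-01
Dec 2028: +15 days
Jan 2029: +31 days
Feb 2029: +28 days
... (6 more months)
Total: 258 days

258


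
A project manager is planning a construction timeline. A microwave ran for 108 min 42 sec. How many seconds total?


Minutes: 108
Extra seconds: 42
Seconds per minute: 60
Minutes to seconds: 108 x 60 = 6480
Total: 6480 + 42 = 6522

6522


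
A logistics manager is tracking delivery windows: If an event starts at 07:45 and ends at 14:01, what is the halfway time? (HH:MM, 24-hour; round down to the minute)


Start time: 07:45 = 465 minutes from midnight
End time: 14:01 = 841 minutes from midnight
Sum: 465 + 841 = 1306
Midpoint: 1306 / 2 = 653 minutes
Convert: 653 / 60 = 10 hours, 53 minutes
Result: 10:53

10:53


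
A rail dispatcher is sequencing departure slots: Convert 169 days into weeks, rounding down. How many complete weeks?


Total days: 169
Days per week: 7
Division: 169 / 7 = 24 remainder 1
Complete weeks: 24
Remaining days: 1

24


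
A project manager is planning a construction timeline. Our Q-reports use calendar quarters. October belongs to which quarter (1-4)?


Month: October (month 10)
Q1: January-March (months 1-3)
Q2: April-June (months 4-6)
Q3: July-September (months 7-9)
Q4: October-December (months 10-12)
Month 10 falls in Q4

4


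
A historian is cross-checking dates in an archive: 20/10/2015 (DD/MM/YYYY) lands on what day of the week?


Date: 2015-10-20
January 1, 2015 is a Thursday
Day of year: 293
Offset from Jan 1: 292 days
292 mod 7 = 5
Result: Tuesday

Tuesday


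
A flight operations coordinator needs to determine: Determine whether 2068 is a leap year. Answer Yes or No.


Year: 2068
Divisible by 4? 2068 / 4 = 517.0 -> Yes
Divisible by 100? 2068 / 100 = 20.68 -> No
Divisible by 4 but not 100, so it IS a leap year

Yes


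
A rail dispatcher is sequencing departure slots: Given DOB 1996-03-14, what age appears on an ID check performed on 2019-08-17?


Birth: 1996-03-14
Reference: 2019-08-17
Year difference: 2019 - 1996 = 23
Has birthday (03-14) occurred by 08-17? Yes
Age in full years: 23

23


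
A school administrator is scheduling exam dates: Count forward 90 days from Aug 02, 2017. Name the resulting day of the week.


Start: 2017-08-02 (Wednesday)
Step 1 - find target date: add 90 days
  2017-08-02 + 90 days = 2017-10-31
Step 2 - day of week:
  90 mod 7 = 6
  Wednesday + 6 days -> Tuesday
Result: Tuesday (2017-10-31)

Tuesday


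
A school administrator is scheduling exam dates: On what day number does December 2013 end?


Month: December
Year: 2013
December is a 31-day month
Total: 31 days

31


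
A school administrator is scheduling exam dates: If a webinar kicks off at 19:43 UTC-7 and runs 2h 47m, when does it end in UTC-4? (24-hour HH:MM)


Start: 19:43 in UTC-7
Step 1 - add duration:
  minutes: 43 + 47 = 90 (carry 1h)
  hours: 19 + 2 + 1 = 22
  end in UTC-7: 22:30
Step 2 - convert UTC-7 -> UTC-4:
  offset difference: -4 - (-7) = 3 hours
  22 + (3) = 25 -> mod 24 = 1
Result: 01:30 in UTC-4

01:30


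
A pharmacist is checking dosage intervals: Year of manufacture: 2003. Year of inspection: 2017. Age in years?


Birth year: 2003
Current year: 2017
Age = current year - birth year
Age = 2017 - 2003 = 14

14


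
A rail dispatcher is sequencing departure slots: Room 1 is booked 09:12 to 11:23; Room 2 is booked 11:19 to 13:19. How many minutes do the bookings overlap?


Interval A: [552, 683] minutes from midnight
Interval B: [679, 799] minutes from midnight
Overlap start = max(552, 679) = 679
Overlap end = min(683, 799) = 683
Overlap = 683 - 679 = 4 minutes

4


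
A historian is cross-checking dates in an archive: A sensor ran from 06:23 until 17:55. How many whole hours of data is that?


Start: 06:23
End: 17:55
Hour difference: 17 - 6 = 11 hours
Minute difference: 55 - 23 = 32 minutes
Total minutes: 692
Complete hours: 692 / 60 = 11 (remainder 32)

11


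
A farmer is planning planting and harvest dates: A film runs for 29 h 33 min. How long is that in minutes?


Hours: 29
Minutes: 33
Convert hours to minutes: 29 x 60 = 1740
Add remaining minutes: 1740 + 33 = 1773

1773


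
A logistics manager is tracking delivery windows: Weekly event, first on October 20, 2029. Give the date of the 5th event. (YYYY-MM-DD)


First occurrence: 2029-10-20 (occurrence 1)
Each occurrence is 7 days after the previous.
Occurrence 5 is 4 weeks after the first.
4 weeks = 28 days
2029-10-20 + 28 days = 2029-11-17

2029-11-17


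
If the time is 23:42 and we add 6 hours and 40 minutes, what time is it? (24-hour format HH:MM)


Start time: 23:42
Adding: 6 hours 40 minutes
Minutes: 42 + 40 = 82
Minute overflow: 82 >= 60, so carry 1 hour, minutes = 22
Hours: 23 + 6 + 1 = 30
Hour wraparound: 30 mod 24 = 6
Result: 06:22

06:22


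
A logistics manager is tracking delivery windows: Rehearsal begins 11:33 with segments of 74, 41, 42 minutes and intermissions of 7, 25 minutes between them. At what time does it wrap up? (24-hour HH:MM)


Start: 11:33 = 693 min from midnight
  after task 1 (74 min): 12:47
  after break (7 min): 12:54
  after task 2 (41 min): 13:35
  after break (25 min): 14:00
  after task 3 (42 min): 14:42
Total elapsed: 189 minutes
End time: 14:42

14:42


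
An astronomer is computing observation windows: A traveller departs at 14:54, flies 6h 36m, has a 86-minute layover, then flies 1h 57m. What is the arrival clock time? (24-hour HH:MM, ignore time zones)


Depart: 14:54
Leg 1: +396 min -> 21:30
Layover: +86 min -> 22:56
Leg 2: +117 min -> 00:53
Total travel: 599 minutes = 9h 59m
Arrival: 00:53

00:53


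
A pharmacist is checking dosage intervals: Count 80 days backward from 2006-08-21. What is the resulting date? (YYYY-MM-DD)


Start: 2006-08-21
Subtracting 80 days
Days already passed in August: 21
After going back through August: 59 more days to subtract
July 2006: 31 days, 28 remaining
June 2006 has 30 days, need 28
Result: 2006-06-02

2006-06-02


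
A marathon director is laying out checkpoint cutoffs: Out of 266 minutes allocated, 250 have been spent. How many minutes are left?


Total budget: 266 minutes
Time used: 250 minutes
Remaining: 266 - 250 = 16 minutes
Percent used: 94.0%
Percent remaining: 6.0%

16


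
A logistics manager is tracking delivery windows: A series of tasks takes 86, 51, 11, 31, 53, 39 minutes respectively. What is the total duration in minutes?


Durations: 86, 51, 11, 31, 53, 39
Running sum: 86
+ 51 = 137
+ 11 = 148
+ 31 = 179
+ 53 = 232
+ 39 = 271
Total duration: 271 minutes
That is 4 hours and 31 minutes

271


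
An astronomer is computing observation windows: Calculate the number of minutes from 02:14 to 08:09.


Start time: 02:14 = 134 minutes from midnight
End time: 08:09 = 489 minutes from midnight
Difference: 489 - 134 = 355 minutes
That is 5 hours and 55 minutes

355


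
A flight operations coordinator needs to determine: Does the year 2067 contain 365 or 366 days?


Year: 2067
Check leap year rules:
Divisible by 4? No
2067 is not a leap year
Days: 365

365


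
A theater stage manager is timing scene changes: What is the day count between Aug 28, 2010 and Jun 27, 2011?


Start date: 2010-08-28
End date: 2011-06-27
Aug 2010: +4 days
Sep 2010: +30 days
Oct 2010: +31 days
... (8 more months)
Total: 303 days

303


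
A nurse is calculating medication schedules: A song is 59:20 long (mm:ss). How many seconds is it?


Minutes: 59
Extra seconds: 20
Seconds per minute: 60
Minutes to seconds: 59 x 60 = 3540
Total: 3540 + 20 = 3560

3560


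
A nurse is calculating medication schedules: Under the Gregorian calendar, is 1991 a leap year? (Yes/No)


Year: 1991
Divisible by 4? 1991 / 4 = 497.75 -> No
Not divisible by 4, so NOT a leap year

No


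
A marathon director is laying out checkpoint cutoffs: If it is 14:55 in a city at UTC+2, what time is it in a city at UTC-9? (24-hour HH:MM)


Local time: 14:55 at UTC+2 (offset 2h)
Target zone: UTC-9 (offset -9h)
Difference: -9 - (2) = -11 hours
Calculation: 14 + (-11) = 3
Result: 03:55

03:55


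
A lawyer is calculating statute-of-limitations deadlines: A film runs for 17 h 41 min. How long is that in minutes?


Hours: 17
Minutes: 41
Convert hours to minutes: 17 x 60 = 1020
Add remaining minutes: 1020 + 41 = 1061

1061


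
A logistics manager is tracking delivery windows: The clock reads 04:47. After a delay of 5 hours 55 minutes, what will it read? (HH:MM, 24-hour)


Start time: 04:47
Adding: 5 hours 55 minutes
Minutes: 47 + 55 = 102
Minute overflow: 102 >= 60, so carry 1 hour, minutes = 42
Hours: 4 + 5 + 1 = 10
Result: 10:42

10:42


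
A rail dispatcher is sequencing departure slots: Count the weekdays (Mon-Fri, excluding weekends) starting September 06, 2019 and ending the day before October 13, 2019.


Start: 2019-09-06 (Friday)
End (exclusive): 2019-10-13 (Sunday)
Total calendar days: 37
Full weeks: 37 // 7 = 5 -> 25 weekdays
Remaining 2 days starting on Friday:
  Fri(w), Sat(-) -> 1 weekdays
Total business days: 25 + 1 = 26

26


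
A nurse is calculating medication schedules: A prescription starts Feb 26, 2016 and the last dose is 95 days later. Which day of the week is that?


Start: 2016-02-26 (Friday)
Step 1 - find target date: add 95 days
  2016-02-26 + 95 days = 2016-05-31
Step 2 - day of week:
  95 mod 7 = 4
  Friday + 4 days -> Tuesday
Result: Tuesday (2016-05-31)

Tuesday


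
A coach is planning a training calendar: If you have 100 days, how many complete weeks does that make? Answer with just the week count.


Total days: 100
Days per week: 7
Division: 100 / 7 = 14 remainder 2
Complete weeks: 14
Remaining days: 2

14


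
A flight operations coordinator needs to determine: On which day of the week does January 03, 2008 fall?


Date: 2008-01-03
January 1, 2008 is a Tuesday
Day of year: 3
Offset from Jan 1: 2 days
2 mod 7 = 2
Result: Thursday

Thursday


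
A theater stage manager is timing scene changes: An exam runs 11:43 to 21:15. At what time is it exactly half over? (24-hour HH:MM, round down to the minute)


Start time: 11:43 = 703 minutes from midnight
End time: 21:15 = 1275 minutes from midnight
Sum: 703 + 1275 = 1978
Midpoint: 1978 / 2 = 989 minutes
Convert: 989 / 60 = 16 hours, 29 minutes
Result: 16:29

16:29


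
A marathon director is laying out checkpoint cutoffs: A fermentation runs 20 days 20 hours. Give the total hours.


Days: 20
Extra hours: 20
Hours per day: 24
Days to hours: 20 x 24 = 480
Total: 480 + 20 = 500

500


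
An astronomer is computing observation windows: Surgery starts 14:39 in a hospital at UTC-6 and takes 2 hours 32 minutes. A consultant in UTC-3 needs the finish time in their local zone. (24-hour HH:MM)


Start: 14:39 in UTC-6
Step 1 - add duration:
  minutes: 39 + 32 = 71 (carry 1h)
  hours: 14 + 2 + 1 = 17
  end in UTC-6: 17:11
Step 2 - convert UTC-6 -> UTC-3:
  offset difference: -3 - (-6) = 3 hours
  17 + (3) = 20 -> mod 24 = 20
Result: 20:11 in UTC-3

20:11


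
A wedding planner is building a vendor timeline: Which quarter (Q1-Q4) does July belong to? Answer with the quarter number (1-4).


Month: July (month 7)
Q1: January-March (months 1-3)
Q2: April-June (months 4-6)
Q3: July-September (months 7-9)
Q4: October-December (months 10-12)
Month 7 falls in Q3

3


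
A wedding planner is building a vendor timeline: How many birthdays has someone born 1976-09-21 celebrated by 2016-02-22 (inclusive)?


Birth: 1976-09-21
Reference: 2016-02-22
Year difference: 2016 - 1976 = 40
Has birthday (09-21) occurred by 02-22? No
Birthday not yet reached this year -> subtract 1
Age in full years: 39

39


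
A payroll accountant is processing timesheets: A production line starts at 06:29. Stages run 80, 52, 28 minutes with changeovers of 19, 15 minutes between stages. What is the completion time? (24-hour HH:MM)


Start: 06:29 = 389 min from midnight
  after task 1 (80 min): 07:49
  after break (19 min): 08:08
  after task 2 (52 min): 09:00
  after break (15 min): 09:15
  after task 3 (28 min): 09:43
Total elapsed: 194 minutes
End time: 09:43

09:43


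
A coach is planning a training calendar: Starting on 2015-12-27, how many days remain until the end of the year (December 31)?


Start: December 27, 2015
End: December 31, 2015
Days left in December: 4
Total: 4 days

4


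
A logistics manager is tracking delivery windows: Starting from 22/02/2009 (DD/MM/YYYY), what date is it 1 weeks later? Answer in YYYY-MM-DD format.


Start: 2009-02-22
Weeks to add: 1
Convert to days: 1 x 7 = 7 days
Add 7 days to 2009-02-22
Result: 2009-03-01

2009-03-01


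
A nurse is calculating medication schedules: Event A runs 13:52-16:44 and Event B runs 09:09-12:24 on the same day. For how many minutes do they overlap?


Interval A: [832, 1004] minutes from midnight
Interval B: [549, 744] minutes from midnight
Overlap start = max(832, 549) = 832
Overlap end = min(1004, 744) = 744
End <= start, so the intervals do not overlap: 0 minutes

0


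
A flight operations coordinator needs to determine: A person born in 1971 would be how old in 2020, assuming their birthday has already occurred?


Birth year: 1971
Current year: 2020
Age = current year - birth year
Age = 2020 - 1971 = 49

49


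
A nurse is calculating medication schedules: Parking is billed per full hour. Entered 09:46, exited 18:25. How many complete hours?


Start: 09:46
End: 18:25
Hour difference: 18 - 9 = 9 hours
Minute difference: 25 - 46 = -21 minutes
Total minutes: 519
Complete hours: 519 / 60 = 8 (remainder 39)

8


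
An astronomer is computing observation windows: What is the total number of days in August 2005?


Month: August
Year: 2005
August is a 31-day month
Total: 31 days

31


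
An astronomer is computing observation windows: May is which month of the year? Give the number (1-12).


Calendar month order:
4. April
5. May <--
6. June
May is month number 5

5


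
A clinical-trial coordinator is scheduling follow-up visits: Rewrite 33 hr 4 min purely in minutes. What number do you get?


Hours: 33
Extra minutes: 4
Minutes per hour: 60
Hours to minutes: 33 x 60 = 1980
Total: 1980 + 4 = 1984

1984


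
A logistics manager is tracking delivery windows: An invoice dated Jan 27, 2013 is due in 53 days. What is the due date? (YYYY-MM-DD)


Start: 2013-01-27
Adding 53 days
Days remaining in January: 4
After January: 49 days still to add
February 2013: 28 days, 21 remaining
March 2013 has 31 days, need 21
Result: 2013-03-21

2013-03-21


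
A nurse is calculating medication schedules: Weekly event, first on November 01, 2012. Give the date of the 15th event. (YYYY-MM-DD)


First occurrence: 2012-11-01 (occurrence 1)
Each occurrence is 7 days after the previous.
Occurrence 15 is 14 weeks after the first.
14 weeks = 98 days
2012-11-01 + 98 days = 2013-02-07

2013-02-07


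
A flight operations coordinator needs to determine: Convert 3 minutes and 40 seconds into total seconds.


Minutes: 3
Seconds: 40
Convert minutes to seconds: 3 x 60 = 180
Add remaining seconds: 180 + 40 = 220

220


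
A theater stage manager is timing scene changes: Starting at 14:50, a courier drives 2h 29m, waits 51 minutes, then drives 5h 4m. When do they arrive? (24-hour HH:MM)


Depart: 14:50
Leg 1: +149 min -> 17:19
Layover: +51 min -> 18:10
Leg 2: +304 min -> 23:14
Total travel: 504 minutes = 8h 24m
Arrival: 23:14

23:14


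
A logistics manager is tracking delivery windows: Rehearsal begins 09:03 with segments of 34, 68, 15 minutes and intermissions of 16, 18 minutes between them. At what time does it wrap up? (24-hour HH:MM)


Start: 09:03 = 543 min from midnight
  after task 1 (34 min): 09:37
  after break (16 min): 09:53
  after task 2 (68 min): 11:01
  after break (18 min): 11:19
  after task 3 (15 min): 11:34
Total elapsed: 151 minutes
End time: 11:34

11:34


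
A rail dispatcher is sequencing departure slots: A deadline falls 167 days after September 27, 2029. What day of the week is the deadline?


Start: 2029-09-27 (Thursday)
Step 1 - find target date: add 167 days
  2029-09-27 + 167 days = 2030-03-13
Step 2 - day of week:
  167 mod 7 = 6
  Thursday + 6 days -> Wednesday
Result: Wednesday (2030-03-13)

Wednesday


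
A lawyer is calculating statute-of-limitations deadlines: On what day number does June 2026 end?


Month: June
Year: 2026
June is a 30-day month
Total: 30 days

30


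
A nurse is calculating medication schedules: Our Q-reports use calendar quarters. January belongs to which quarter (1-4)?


Month: January (month 1)
Q1: January-March (months 1-3)
Q2: April-June (months 4-6)
Q3: July-September (months 7-9)
Q4: October-December (months 10-12)
Month 1 falls in Q1

1


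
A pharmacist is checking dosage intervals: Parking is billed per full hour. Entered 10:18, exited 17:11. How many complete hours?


Start: 10:18
End: 17:11
Hour difference: 17 - 10 = 7 hours
Minute difference: 11 - 18 = -7 minutes
Total minutes: 413
Complete hours: 413 / 60 = 6 (remainder 53)

6


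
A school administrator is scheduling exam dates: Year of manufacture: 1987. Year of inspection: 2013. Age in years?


Birth year: 1987
Current year: 2013
Age = current year - birth year
Age = 2013 - 1987 = 26

26


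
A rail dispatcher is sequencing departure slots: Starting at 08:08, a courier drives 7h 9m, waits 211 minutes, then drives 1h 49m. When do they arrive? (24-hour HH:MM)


Depart: 08:08
Leg 1: +429 min -> 15:17
Layover: +211 min -> 18:48
Leg 2: +109 min -> 20:37
Total travel: 749 minutes = 12h 29m
Arrival: 20:37

20:37


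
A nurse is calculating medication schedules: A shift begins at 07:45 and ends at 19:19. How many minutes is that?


Start time: 07:45 = 465 minutes from midnight
End time: 19:19 = 1159 minutes from midnight
Difference: 1159 - 465 = 694 minutes
That is 11 hours and 34 minutes

694


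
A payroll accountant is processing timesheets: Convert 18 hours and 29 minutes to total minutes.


Hours: 18
Extra minutes: 29
Minutes per hour: 60
Hours to minutes: 18 x 60 = 1080
Total: 1080 + 29 = 1109

1109


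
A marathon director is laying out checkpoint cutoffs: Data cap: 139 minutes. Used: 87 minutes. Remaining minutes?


Total budget: 139 minutes
Time used: 87 minutes
Remaining: 139 - 87 = 52 minutes
Percent used: 62.6%
Percent remaining: 37.4%

52


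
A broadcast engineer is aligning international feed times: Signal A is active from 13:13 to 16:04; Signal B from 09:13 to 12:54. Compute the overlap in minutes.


Interval A: [793, 964] minutes from midnight
Interval B: [553, 774] minutes from midnight
Overlap start = max(793, 553) = 793
Overlap end = min(964, 774) = 774
End <= start, so the intervals do not overlap: 0 minutes

0
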